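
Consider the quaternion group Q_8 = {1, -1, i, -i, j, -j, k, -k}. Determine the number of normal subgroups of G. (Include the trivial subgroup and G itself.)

6

G has 6 subgroups. Checking conjugation-invariance by order — order 1: 1/1 normal; order 2: 1/1 normal; order 4: 3/3 normal; order 8: 1/1 normal.
Total normal subgroups: 6.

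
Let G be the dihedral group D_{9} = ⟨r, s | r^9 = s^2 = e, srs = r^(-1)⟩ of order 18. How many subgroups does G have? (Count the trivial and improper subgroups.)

16

|G| = 18, so by Lagrange every subgroup order divides 18. Divisors: 1, 2, 3, 6, 9, 18.
Subgroups by order — order 1: 1; order 2: 9; order 3: 1; order 6: 3; order 9: 1; order 18: 1.
Total: 1 + 9 + 1 + 3 + 1 + 1 = 16.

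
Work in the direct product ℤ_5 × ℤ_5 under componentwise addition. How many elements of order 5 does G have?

An element (a,b) has order lcm(ord(a), ord(b)); count pairs with lcm equal to 5.
Enumerating gives 24 such elements.

24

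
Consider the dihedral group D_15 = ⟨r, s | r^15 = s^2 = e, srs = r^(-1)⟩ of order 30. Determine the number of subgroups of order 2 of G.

15

|G| = 30 and 2 | 30, so subgroups of order 2 are possible by Lagrange.
The subgroups of order 2 are: {e, r^10s}; {e, r^11s}; {e, r^12s}; {e, r^13s}; … (15 in all).
So G has 15 subgroups of order 2.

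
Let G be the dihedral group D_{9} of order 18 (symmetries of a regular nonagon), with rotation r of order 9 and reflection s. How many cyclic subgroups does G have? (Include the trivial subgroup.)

12

Group the elements of G by the cyclic subgroup they generate; each cyclic subgroup of order d accounts for φ(d) elements.
Cyclic subgroups by order — order 1: 1; order 2: 9; order 3: 1; order 9: 1.
Total: 12.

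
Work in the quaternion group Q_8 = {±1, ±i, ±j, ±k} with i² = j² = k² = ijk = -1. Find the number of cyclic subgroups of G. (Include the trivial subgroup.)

A cyclic subgroup of order d is generated by each of its φ(d) elements of order d, so the cyclic subgroups of order d number (#elements of order d)/φ(d).
Cyclic subgroups by order — order 1: 1; order 2: 1; order 4: 3.
Total: 5.

5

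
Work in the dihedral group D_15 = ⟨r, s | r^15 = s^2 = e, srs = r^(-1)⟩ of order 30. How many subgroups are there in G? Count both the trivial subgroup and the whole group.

|G| = 30, so by Lagrange every subgroup order divides 30. Divisors: 1, 2, 3, 5, 6, 10, 15, 30.
Subgroups by order — order 1: 1; order 2: 15; order 3: 1; order 5: 1; order 6: 5; order 10: 3; order 15: 1; order 30: 1.
Total: 1 + 15 + 1 + 1 + 5 + 3 + 1 + 1 = 28.

28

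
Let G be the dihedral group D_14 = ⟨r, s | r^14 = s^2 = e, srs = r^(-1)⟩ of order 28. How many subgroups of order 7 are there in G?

1

|G| = 28 and 7 | 28, so subgroups of order 7 are possible by Lagrange.
The subgroups of order 7 are: {e, r^2, r^4, r^6, r^8, r^10, r^12}.
So G has 1 subgroup of order 7.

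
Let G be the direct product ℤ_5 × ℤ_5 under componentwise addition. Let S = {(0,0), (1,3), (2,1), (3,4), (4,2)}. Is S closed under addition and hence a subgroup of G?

|S| = 5 divides |G| = 25, consistent with Lagrange.
S contains the identity, every element's inverse is in S, and S is closed under +: it is a subgroup.
In fact S = ⟨(2,1)⟩.

Yes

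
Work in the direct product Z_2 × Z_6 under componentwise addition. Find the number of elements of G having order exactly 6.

An element (a,b) has order lcm(ord(a), ord(b)); count pairs with lcm equal to 6.
Enumerating gives 6 such elements.

6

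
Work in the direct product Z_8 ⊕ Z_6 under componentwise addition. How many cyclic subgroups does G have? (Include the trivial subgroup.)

A cyclic subgroup of order d is generated by each of its φ(d) elements of order d, so the cyclic subgroups of order d number (#elements of order d)/φ(d).
Cyclic subgroups by order — order 1: 1; order 2: 3; order 3: 1; order 4: 2; order 6: 3; order 8: 2; order 12: 2; order 24: 2.
Total: 16.

16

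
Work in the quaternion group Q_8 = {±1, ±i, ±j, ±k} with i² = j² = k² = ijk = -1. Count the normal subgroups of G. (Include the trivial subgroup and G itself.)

G has 6 subgroups. Checking conjugation-invariance by order — order 1: 1/1 normal; order 2: 1/1 normal; order 4: 3/3 normal; order 8: 1/1 normal.
Total normal subgroups: 6.

6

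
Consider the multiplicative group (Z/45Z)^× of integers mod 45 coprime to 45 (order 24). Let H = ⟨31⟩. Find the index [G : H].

|⟨31⟩| = 3 and |G| = 24.
By Lagrange, [G : H] = |G|/|H| = 24/3 = 8.

8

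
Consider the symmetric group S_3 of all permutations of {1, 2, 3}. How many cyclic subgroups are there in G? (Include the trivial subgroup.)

5

Group the elements of G by the cyclic subgroup they generate; each cyclic subgroup of order d accounts for φ(d) elements.
Cyclic subgroups by order — order 1: 1; order 2: 3; order 3: 1.
Total: 5.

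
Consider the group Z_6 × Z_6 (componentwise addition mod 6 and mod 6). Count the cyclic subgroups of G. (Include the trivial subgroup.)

20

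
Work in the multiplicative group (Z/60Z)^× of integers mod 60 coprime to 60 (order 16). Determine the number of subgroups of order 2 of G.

7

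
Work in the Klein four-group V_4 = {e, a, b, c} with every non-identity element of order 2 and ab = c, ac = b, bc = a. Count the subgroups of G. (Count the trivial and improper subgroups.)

|G| = 4, so by Lagrange every subgroup order divides 4. Divisors: 1, 2, 4.
Subgroups by order — order 1: 1; order 2: 3; order 4: 1.
Total: 1 + 3 + 1 = 5.

5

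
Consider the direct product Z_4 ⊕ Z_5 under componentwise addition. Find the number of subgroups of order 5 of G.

|G| = 20 and 5 | 20, so subgroups of order 5 are possible by Lagrange.
The subgroups of order 5 are: {(0,0), (0,1), (0,2), (0,3), (0,4)}.
So G has 1 subgroup of order 5.

1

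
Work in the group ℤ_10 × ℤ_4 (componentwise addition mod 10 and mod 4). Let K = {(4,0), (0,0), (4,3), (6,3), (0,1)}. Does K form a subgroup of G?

No

(0,1) ∈ K but its inverse (0,3) ∉ K, so K is not a subgroup.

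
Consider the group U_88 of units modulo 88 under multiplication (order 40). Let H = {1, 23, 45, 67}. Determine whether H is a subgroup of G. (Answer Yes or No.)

|H| = 4 divides |G| = 40, consistent with Lagrange.
H contains the identity, every element's inverse is in H, and H is closed under ·: it is a subgroup.

Yes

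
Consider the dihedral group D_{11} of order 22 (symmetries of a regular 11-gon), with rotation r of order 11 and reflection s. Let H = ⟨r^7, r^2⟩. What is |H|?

|⟨r^7⟩| = 11 and |⟨r^2⟩| = 11, so |H| is a multiple of lcm(11, 11) = 11 and divides |G| = 22.
Closing under the operation: H = {e, r, r^2, r^3, r^4, r^5, r^6, r^7, r^8, r^9, r^10}, so |H| = 11.

11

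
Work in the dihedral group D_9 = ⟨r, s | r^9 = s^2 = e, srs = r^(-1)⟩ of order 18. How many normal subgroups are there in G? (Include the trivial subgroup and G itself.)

G has 16 subgroups. Checking conjugation-invariance by order — order 1: 1/1 normal; order 2: 0/9 normal; order 3: 1/1 normal; order 6: 0/3 normal; order 9: 1/1 normal; order 18: 1/1 normal.
Total normal subgroups: 4.

4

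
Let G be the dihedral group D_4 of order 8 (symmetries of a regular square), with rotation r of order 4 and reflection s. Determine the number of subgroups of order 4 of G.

3

|G| = 8 and 4 | 8, so subgroups of order 4 are possible by Lagrange.
The subgroups of order 4 are: {e, r, r^2, r^3}; {e, r^2, s, r^2s}; {e, r^2, rs, r^3s}.
So G has 3 subgroups of order 4.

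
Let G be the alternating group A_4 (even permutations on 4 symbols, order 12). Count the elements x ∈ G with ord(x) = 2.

The elements of order 2 are: (1 2)(3 4), (1 3)(2 4), (1 4)(2 3).
That's 3.

3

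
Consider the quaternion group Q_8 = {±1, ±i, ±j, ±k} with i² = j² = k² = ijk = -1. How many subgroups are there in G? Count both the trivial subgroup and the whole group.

6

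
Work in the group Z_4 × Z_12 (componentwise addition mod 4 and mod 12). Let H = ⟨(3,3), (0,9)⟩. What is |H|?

|⟨(3,3)⟩| = 4 and |⟨(0,9)⟩| = 4, so |H| is a multiple of lcm(4, 4) = 4 and divides |G| = 48.
Closing under the operation: H = {(0,0), (0,3), (0,6), (0,9), (1,0), (1,3), (1,6), (1,9), (2,0), (2,3), (2,6), (2,9), (3,0), (3,3), (3,6), (3,9)}, so |H| = 16.

16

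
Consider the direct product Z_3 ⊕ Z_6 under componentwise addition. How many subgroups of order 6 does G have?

4

|G| = 18 and 6 | 18, so subgroups of order 6 are possible by Lagrange.
The subgroups of order 6 are: {(0,0), (0,1), (0,2), (0,3), (0,4), (0,5)}; {(0,0), (0,3), (1,0), (1,3), (2,0), (2,3)}; {(0,0), (0,3), (1,1), (1,4), (2,2), (2,5)}; {(0,0), (0,3), (1,2), (1,5), (2,1), (2,4)}.
So G has 4 subgroups of order 6.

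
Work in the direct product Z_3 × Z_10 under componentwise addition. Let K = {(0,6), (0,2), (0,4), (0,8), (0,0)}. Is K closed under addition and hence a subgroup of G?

Yes

|K| = 5 divides |G| = 30, consistent with Lagrange.
K contains the identity, every element's inverse is in K, and K is closed under +: it is a subgroup.
In fact K = ⟨(0,2)⟩.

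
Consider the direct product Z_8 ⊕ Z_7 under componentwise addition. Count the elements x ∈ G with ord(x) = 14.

6

An element (a,b) has order lcm(ord(a), ord(b)); count pairs with lcm equal to 14.
Enumerating gives 6 such elements.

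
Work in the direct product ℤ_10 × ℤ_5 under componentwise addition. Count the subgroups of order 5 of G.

|G| = 50 and 5 | 50, so subgroups of order 5 are possible by Lagrange.
The subgroups of order 5 are: {(0,0), (0,1), (0,2), (0,3), (0,4)}; {(0,0), (2,0), (4,0), (6,0), (8,0)}; {(0,0), (2,1), (4,2), (6,3), (8,4)}; {(0,0), (2,2), (4,4), (6,1), (8,3)}; … (6 in all).
So G has 6 subgroups of order 5.

6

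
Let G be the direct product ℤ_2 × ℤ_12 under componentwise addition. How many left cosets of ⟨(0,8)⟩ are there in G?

|⟨(0,8)⟩| = 3 and |G| = 24.
By Lagrange, [G : H] = |G|/|H| = 24/3 = 8.

8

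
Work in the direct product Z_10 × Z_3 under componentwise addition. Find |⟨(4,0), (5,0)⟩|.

|⟨(4,0)⟩| = 5 and |⟨(5,0)⟩| = 2, so |H| is a multiple of lcm(5, 2) = 10 and divides |G| = 30.
Closing under the operation: H = {(0,0), (1,0), (2,0), (3,0), (4,0), (5,0), (6,0), (7,0), (8,0), (9,0)}, so |H| = 10.

10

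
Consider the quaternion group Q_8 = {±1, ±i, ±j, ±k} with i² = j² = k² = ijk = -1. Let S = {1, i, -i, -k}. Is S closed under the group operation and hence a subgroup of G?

No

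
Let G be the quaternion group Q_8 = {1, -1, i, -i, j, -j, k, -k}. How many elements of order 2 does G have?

1

The elements of order 2 are: -1.
That's 1.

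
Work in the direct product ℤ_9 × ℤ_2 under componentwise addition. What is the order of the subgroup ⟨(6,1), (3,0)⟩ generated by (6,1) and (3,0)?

6

|⟨(6,1)⟩| = 6 and |⟨(3,0)⟩| = 3, so |H| is a multiple of lcm(6, 3) = 6 and divides |G| = 18.
Closing under the operation: H = {(0,0), (0,1), (3,0), (3,1), (6,0), (6,1)}, so |H| = 6.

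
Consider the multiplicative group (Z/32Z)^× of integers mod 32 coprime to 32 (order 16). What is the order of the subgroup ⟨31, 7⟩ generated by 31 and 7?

|⟨31⟩| = 2 and |⟨7⟩| = 4, so |H| is a multiple of lcm(2, 4) = 4 and divides |G| = 16.
Closing under the operation: H = {1, 7, 9, 15, 17, 23, 25, 31}, so |H| = 8.

8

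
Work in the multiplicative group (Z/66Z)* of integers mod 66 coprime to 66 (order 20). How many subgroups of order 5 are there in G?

|G| = 20 and 5 | 20, so subgroups of order 5 are possible by Lagrange.
The subgroups of order 5 are: {1, 25, 31, 37, 49}.
So G has 1 subgroup of order 5.

1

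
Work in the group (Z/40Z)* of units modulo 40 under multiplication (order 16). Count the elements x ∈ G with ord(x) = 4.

The elements of order 4 are: 3, 7, 13, 17, 23, 27, 33, 37.
That's 8.

8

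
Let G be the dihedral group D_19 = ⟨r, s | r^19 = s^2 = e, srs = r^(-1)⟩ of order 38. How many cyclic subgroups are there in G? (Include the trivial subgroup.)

Group the elements of G by the cyclic subgroup they generate; each cyclic subgroup of order d accounts for φ(d) elements.
Cyclic subgroups by order — order 1: 1; order 2: 19; order 19: 1.
Total: 21.

21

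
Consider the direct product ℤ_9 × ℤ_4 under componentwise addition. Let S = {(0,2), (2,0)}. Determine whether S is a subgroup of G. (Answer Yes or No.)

No

The identity (0,0) ∉ S, so S is not a subgroup.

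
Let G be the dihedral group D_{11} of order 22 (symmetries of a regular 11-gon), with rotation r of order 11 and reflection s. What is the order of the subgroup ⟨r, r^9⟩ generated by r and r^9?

11

|⟨r⟩| = 11 and |⟨r^9⟩| = 11, so |H| is a multiple of lcm(11, 11) = 11 and divides |G| = 22.
Closing under the operation: H = {e, r, r^2, r^3, r^4, r^5, r^6, r^7, r^8, r^9, r^10}, so |H| = 11.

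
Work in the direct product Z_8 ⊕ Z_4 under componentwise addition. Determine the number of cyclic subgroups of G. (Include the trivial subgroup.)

14

A cyclic subgroup of order d is generated by each of its φ(d) elements of order d, so the cyclic subgroups of order d number (#elements of order d)/φ(d).
Cyclic subgroups by order — order 1: 1; order 2: 3; order 4: 6; order 8: 4.
Total: 14.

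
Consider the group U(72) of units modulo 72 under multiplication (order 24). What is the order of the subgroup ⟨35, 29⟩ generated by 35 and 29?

12

|⟨35⟩| = 2 and |⟨29⟩| = 6, so |H| is a multiple of lcm(2, 6) = 6 and divides |G| = 24.
Closing under the operation: H = {1, 5, 7, 11, 25, 29, 31, 35, 49, 53, 55, 59}, so |H| = 12.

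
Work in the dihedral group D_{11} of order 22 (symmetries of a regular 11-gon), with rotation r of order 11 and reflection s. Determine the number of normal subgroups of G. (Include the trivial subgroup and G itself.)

3

G has 14 subgroups. Checking conjugation-invariance by order — order 1: 1/1 normal; order 2: 0/11 normal; order 11: 1/1 normal; order 22: 1/1 normal.
Total normal subgroups: 3.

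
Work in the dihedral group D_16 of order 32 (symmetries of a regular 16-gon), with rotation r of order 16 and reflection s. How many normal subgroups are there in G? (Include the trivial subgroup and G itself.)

8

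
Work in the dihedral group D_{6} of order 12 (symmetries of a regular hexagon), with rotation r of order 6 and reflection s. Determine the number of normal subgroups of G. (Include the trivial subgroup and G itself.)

G has 16 subgroups. Checking conjugation-invariance by order — order 1: 1/1 normal; order 2: 1/7 normal; order 3: 1/1 normal; order 4: 0/3 normal; order 6: 3/3 normal; order 12: 1/1 normal.
Total normal subgroups: 7.

7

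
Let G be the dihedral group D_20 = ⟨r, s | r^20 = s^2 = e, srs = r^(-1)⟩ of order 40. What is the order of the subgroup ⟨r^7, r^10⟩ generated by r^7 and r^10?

|⟨r^7⟩| = 20 and |⟨r^10⟩| = 2, so |H| is a multiple of lcm(20, 2) = 20 and divides |G| = 40.
Closing under the operation: H = {e, r, r^2, r^3, r^4, r^5, r^6, r^7, r^8, r^9, r^10, r^11, r^12, r^13, r^14, r^15, r^16, r^17, r^18, r^19}, so |H| = 20.

20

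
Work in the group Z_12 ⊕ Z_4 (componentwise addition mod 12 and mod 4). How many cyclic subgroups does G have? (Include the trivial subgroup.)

Each element a generates a cyclic subgroup ⟨a⟩; distinct elements may generate the same one (a cyclic group of order d has φ(d) generators).
Cyclic subgroups by order — order 1: 1; order 2: 3; order 3: 1; order 4: 6; order 6: 3; order 12: 6.
Total: 20.

20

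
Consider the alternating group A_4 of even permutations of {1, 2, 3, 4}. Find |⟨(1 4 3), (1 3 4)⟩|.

|⟨(1 4 3)⟩| = 3 and |⟨(1 3 4)⟩| = 3, so |H| is a multiple of lcm(3, 3) = 3 and divides |G| = 12.
Closing under the operation: H = {e, (1 3 4), (1 4 3)}, so |H| = 3.

3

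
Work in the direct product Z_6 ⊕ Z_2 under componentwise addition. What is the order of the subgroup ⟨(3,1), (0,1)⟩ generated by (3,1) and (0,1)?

4

|⟨(3,1)⟩| = 2 and |⟨(0,1)⟩| = 2, so |H| is a multiple of lcm(2, 2) = 2 and divides |G| = 12.
Closing under the operation: H = {(0,0), (0,1), (3,0), (3,1)}, so |H| = 4.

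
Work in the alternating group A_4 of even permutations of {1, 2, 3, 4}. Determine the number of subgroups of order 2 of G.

3

|G| = 12 and 2 | 12, so subgroups of order 2 are possible by Lagrange.
The subgroups of order 2 are: {e, (1 2)(3 4)}; {e, (1 3)(2 4)}; {e, (1 4)(2 3)}.
So G has 3 subgroups of order 2.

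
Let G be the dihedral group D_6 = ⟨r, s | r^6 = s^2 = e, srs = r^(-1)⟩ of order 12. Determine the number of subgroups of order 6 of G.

3

|G| = 12 and 6 | 12, so subgroups of order 6 are possible by Lagrange.
The subgroups of order 6 are: {e, r, r^2, r^3, r^4, r^5}; {e, r^2, r^4, s, r^2s, r^4s}; {e, r^2, r^4, rs, r^3s, r^5s}.
So G has 3 subgroups of order 6.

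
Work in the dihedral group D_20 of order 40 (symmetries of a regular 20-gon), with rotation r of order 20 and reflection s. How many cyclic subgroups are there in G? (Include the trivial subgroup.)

26

Each element a generates a cyclic subgroup ⟨a⟩; distinct elements may generate the same one (a cyclic group of order d has φ(d) generators).
Cyclic subgroups by order — order 1: 1; order 2: 21; order 4: 1; order 5: 1; order 10: 1; order 20: 1.
Total: 26.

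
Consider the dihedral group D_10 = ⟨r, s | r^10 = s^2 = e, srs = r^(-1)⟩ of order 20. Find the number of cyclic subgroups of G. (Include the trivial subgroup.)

14

Group the elements of G by the cyclic subgroup they generate; each cyclic subgroup of order d accounts for φ(d) elements.
Cyclic subgroups by order — order 1: 1; order 2: 11; order 5: 1; order 10: 1.
Total: 14.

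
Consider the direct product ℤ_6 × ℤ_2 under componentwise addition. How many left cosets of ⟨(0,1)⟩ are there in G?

|⟨(0,1)⟩| = 2 and |G| = 12.
By Lagrange, [G : H] = |G|/|H| = 12/2 = 6.

6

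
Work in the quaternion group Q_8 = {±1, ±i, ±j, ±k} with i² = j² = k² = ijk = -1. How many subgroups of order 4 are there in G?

3

|G| = 8 and 4 | 8, so subgroups of order 4 are possible by Lagrange.
The subgroups of order 4 are: {1, -1, i, -i}; {1, -1, j, -j}; {1, -1, k, -k}.
So G has 3 subgroups of order 4.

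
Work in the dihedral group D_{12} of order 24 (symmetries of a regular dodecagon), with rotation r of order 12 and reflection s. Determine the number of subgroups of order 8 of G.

|G| = 24 and 8 | 24, so subgroups of order 8 are possible by Lagrange.
The subgroups of order 8 are: {e, r^3, r^6, r^9, rs, r^4s, r^7s, r^10s}; {e, r^3, r^6, r^9, r^2s, r^5s, r^8s, r^11s}; {e, r^3, r^6, r^9, s, r^3s, r^6s, r^9s}.
So G has 3 subgroups of order 8.

3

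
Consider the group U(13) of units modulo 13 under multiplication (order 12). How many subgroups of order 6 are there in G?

1

|G| = 12 and 6 | 12, so subgroups of order 6 are possible by Lagrange.
The subgroups of order 6 are: {1, 3, 4, 9, 10, 12}.
So G has 1 subgroup of order 6.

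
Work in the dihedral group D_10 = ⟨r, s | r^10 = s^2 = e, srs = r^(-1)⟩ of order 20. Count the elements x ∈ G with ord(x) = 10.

4

The elements of order 10 are: r, r^3, r^7, r^9.
That's 4.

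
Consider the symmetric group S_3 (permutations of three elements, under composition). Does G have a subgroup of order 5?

No

5 does not divide |G| = 6, so by Lagrange no subgroup of order 5 exists.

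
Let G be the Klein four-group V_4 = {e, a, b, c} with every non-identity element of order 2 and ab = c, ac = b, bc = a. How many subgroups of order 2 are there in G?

|G| = 4 and 2 | 4, so subgroups of order 2 are possible by Lagrange.
The subgroups of order 2 are: {e, a}; {e, b}; {e, c}.
So G has 3 subgroups of order 2.

3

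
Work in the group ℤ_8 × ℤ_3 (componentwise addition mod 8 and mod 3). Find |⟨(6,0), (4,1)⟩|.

|⟨(6,0)⟩| = 4 and |⟨(4,1)⟩| = 6, so |H| is a multiple of lcm(4, 6) = 12 and divides |G| = 24.
Closing under the operation: H = {(0,0), (0,1), (0,2), (2,0), (2,1), (2,2), (4,0), (4,1), (4,2), (6,0), (6,1), (6,2)}, so |H| = 12.

12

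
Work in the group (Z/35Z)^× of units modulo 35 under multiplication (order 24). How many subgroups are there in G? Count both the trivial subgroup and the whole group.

|G| = 24, so by Lagrange every subgroup order divides 24. Divisors: 1, 2, 3, 4, 6, 8, 12, 24.
Subgroups by order — order 1: 1; order 2: 3; order 3: 1; order 4: 3; order 6: 3; order 8: 1; order 12: 3; order 24: 1.
Total: 1 + 3 + 1 + 3 + 3 + 1 + 3 + 1 = 16.

16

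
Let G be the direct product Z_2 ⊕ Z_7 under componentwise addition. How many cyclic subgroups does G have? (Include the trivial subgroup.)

Each element a generates a cyclic subgroup ⟨a⟩; distinct elements may generate the same one (a cyclic group of order d has φ(d) generators).
Cyclic subgroups by order — order 1: 1; order 2: 1; order 7: 1; order 14: 1.
Total: 4.

4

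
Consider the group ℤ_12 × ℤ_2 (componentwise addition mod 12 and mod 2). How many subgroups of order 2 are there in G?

3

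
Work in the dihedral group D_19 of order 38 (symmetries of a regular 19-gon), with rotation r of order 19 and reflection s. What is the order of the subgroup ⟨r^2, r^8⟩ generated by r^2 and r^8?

|⟨r^2⟩| = 19 and |⟨r^8⟩| = 19, so |H| is a multiple of lcm(19, 19) = 19 and divides |G| = 38.
Closing under the operation: H = {e, r, r^2, r^3, r^4, r^5, r^6, r^7, r^8, r^9, r^10, r^11, r^12, r^13, r^14, r^15, r^16, r^17, r^18}, so |H| = 19.

19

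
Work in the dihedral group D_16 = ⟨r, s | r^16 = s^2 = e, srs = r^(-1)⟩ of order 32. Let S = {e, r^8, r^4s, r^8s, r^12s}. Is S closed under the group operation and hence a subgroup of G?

No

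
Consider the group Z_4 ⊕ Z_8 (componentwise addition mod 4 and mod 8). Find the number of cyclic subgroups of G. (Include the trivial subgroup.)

A cyclic subgroup of order d is generated by each of its φ(d) elements of order d, so the cyclic subgroups of order d number (#elements of order d)/φ(d).
Cyclic subgroups by order — order 1: 1; order 2: 3; order 4: 6; order 8: 4.
Total: 14.

14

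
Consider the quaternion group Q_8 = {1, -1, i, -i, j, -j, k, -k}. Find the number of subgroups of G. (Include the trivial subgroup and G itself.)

6

|G| = 8, so by Lagrange every subgroup order divides 8. Divisors: 1, 2, 4, 8.
Subgroups by order — order 1: 1; order 2: 1; order 4: 3; order 8: 1.
Total: 1 + 1 + 3 + 1 = 6.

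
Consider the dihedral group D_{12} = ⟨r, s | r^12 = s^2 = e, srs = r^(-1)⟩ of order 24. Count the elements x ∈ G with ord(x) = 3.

2

The elements of order 3 are: r^4, r^8.
That's 2.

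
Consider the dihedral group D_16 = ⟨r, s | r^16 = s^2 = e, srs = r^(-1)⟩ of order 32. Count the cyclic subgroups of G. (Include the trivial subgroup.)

A cyclic subgroup of order d is generated by each of its φ(d) elements of order d, so the cyclic subgroups of order d number (#elements of order d)/φ(d).
Cyclic subgroups by order — order 1: 1; order 2: 17; order 4: 1; order 8: 1; order 16: 1.
Total: 21.

21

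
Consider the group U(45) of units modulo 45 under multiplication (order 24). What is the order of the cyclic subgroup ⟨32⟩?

12

Compute successive powers of 32 mod 45: 32, 34, 8, 31, 2, 19, 23, 16, …; 32^12 ≡ 1 (mod 45).
So |⟨32⟩| = 12.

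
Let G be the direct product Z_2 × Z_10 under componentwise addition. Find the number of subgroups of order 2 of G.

|G| = 20 and 2 | 20, so subgroups of order 2 are possible by Lagrange.
The subgroups of order 2 are: {(0,0), (0,5)}; {(0,0), (1,0)}; {(0,0), (1,5)}.
So G has 3 subgroups of order 2.

3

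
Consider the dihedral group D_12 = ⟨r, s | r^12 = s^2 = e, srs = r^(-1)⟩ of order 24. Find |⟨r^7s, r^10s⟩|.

|⟨r^7s⟩| = 2 and |⟨r^10s⟩| = 2, so |H| is a multiple of lcm(2, 2) = 2 and divides |G| = 24.
Closing under the operation: H = {e, r^3, r^6, r^9, rs, r^4s, r^7s, r^10s}, so |H| = 8.

8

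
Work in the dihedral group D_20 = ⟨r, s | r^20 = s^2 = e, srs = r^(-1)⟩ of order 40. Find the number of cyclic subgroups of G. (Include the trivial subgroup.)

26

Each element a generates a cyclic subgroup ⟨a⟩; distinct elements may generate the same one (a cyclic group of order d has φ(d) generators).
Cyclic subgroups by order — order 1: 1; order 2: 21; order 4: 1; order 5: 1; order 10: 1; order 20: 1.
Total: 26.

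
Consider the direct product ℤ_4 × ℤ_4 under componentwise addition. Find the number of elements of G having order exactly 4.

An element (a,b) has order lcm(ord(a), ord(b)); count pairs with lcm equal to 4.
Enumerating gives 12 such elements.

12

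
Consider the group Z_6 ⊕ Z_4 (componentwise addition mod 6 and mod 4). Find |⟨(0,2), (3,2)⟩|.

4

|⟨(0,2)⟩| = 2 and |⟨(3,2)⟩| = 2, so |H| is a multiple of lcm(2, 2) = 2 and divides |G| = 24.
Closing under the operation: H = {(0,0), (0,2), (3,0), (3,2)}, so |H| = 4.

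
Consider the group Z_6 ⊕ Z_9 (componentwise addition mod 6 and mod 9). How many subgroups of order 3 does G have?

4

|G| = 54 and 3 | 54, so subgroups of order 3 are possible by Lagrange.
The subgroups of order 3 are: {(0,0), (0,3), (0,6)}; {(0,0), (2,0), (4,0)}; {(0,0), (2,3), (4,6)}; {(0,0), (2,6), (4,3)}.
So G has 4 subgroups of order 3.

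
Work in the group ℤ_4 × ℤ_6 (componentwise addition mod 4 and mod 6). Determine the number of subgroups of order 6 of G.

3

|G| = 24 and 6 | 24, so subgroups of order 6 are possible by Lagrange.
The subgroups of order 6 are: {(0,0), (0,1), (0,2), (0,3), (0,4), (0,5)}; {(0,0), (0,2), (0,4), (2,0), (2,2), (2,4)}; {(0,0), (0,2), (0,4), (2,1), (2,3), (2,5)}.
So G has 3 subgroups of order 6.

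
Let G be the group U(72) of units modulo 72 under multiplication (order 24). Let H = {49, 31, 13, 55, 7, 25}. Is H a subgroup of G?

The identity 1 ∉ H, so H is not a subgroup.

No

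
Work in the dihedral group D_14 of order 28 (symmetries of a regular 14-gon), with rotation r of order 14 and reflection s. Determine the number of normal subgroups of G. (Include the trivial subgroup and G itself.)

G has 28 subgroups. Checking conjugation-invariance by order — order 1: 1/1 normal; order 2: 1/15 normal; order 4: 0/7 normal; order 7: 1/1 normal; order 14: 3/3 normal; order 28: 1/1 normal.
Total normal subgroups: 7.

7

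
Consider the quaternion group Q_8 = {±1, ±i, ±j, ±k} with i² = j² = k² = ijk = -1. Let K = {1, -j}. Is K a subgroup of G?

No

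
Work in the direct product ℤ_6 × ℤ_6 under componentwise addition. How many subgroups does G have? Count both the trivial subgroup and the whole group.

|G| = 36, so by Lagrange every subgroup order divides 36. Divisors: 1, 2, 3, 4, 6, 9, 12, 18, 36.
Subgroups by order — order 1: 1; order 2: 3; order 3: 4; order 4: 1; order 6: 12; order 9: 1; order 12: 4; order 18: 3; order 36: 1.
Total: 1 + 3 + 4 + 1 + 12 + 1 + 4 + 3 + 1 = 30.

30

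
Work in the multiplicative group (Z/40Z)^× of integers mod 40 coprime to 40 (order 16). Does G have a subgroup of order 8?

8 | 16. A subgroup of order 8 is {1, 7, 9, 11, 13, 19, 23, 37}.

Yes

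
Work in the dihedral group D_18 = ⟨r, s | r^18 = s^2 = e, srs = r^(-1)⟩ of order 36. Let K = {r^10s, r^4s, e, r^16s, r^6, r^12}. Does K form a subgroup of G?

Yes

|K| = 6 divides |G| = 36, consistent with Lagrange.
K contains the identity, every element's inverse is in K, and K is closed under ·: it is a subgroup.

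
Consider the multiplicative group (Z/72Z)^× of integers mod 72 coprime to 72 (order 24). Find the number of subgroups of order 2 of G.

|G| = 24 and 2 | 24, so subgroups of order 2 are possible by Lagrange.
The subgroups of order 2 are: {1, 17}; {1, 19}; {1, 35}; {1, 37}; … (7 in all).
So G has 7 subgroups of order 2.

7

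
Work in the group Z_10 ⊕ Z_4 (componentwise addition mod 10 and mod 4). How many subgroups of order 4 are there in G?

3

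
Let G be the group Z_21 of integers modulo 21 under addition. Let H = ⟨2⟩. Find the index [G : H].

|⟨2⟩| = 21 and |G| = 21.
By Lagrange, [G : H] = |G|/|H| = 21/21 = 1.

1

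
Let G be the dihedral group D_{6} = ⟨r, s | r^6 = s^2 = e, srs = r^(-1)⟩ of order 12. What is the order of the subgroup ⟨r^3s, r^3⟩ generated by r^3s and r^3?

4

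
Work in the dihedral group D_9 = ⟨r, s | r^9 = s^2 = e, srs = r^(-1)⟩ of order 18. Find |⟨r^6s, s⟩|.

|⟨r^6s⟩| = 2 and |⟨s⟩| = 2, so |H| is a multiple of lcm(2, 2) = 2 and divides |G| = 18.
Closing under the operation: H = {e, r^3, r^6, s, r^3s, r^6s}, so |H| = 6.

6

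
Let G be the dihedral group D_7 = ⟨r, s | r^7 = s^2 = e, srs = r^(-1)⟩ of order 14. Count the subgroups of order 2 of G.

7

|G| = 14 and 2 | 14, so subgroups of order 2 are possible by Lagrange.
The subgroups of order 2 are: {e, r^2s}; {e, r^3s}; {e, r^4s}; {e, r^5s}; … (7 in all).
So G has 7 subgroups of order 2.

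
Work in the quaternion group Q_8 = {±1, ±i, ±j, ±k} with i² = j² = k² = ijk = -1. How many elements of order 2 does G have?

1

The elements of order 2 are: -1.
That's 1.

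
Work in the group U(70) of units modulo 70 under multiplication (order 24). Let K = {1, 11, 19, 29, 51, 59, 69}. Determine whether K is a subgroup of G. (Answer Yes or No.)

No

|K| = 7 does not divide |G| = 24, so by Lagrange K is not a subgroup.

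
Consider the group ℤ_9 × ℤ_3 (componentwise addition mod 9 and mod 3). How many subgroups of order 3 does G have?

4

|G| = 27 and 3 | 27, so subgroups of order 3 are possible by Lagrange.
The subgroups of order 3 are: {(0,0), (0,1), (0,2)}; {(0,0), (3,0), (6,0)}; {(0,0), (3,1), (6,2)}; {(0,0), (3,2), (6,1)}.
So G has 4 subgroups of order 3.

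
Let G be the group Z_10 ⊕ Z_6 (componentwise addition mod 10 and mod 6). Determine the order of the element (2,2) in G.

15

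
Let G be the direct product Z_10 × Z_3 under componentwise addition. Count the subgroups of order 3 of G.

|G| = 30 and 3 | 30, so subgroups of order 3 are possible by Lagrange.
The subgroups of order 3 are: {(0,0), (0,1), (0,2)}.
So G has 1 subgroup of order 3.

1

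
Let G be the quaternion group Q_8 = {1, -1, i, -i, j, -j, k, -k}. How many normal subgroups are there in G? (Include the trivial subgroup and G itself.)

6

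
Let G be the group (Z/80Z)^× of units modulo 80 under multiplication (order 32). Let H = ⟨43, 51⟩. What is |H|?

|⟨43⟩| = 4 and |⟨51⟩| = 4, so |H| is a multiple of lcm(4, 4) = 4 and divides |G| = 32.
Closing under the operation: H = {1, 3, 9, 11, 17, 19, 27, 33, 41, 43, 49, 51, 57, 59, 67, 73}, so |H| = 16.

16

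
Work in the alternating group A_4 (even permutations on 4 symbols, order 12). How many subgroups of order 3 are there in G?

|G| = 12 and 3 | 12, so subgroups of order 3 are possible by Lagrange.
The subgroups of order 3 are: {e, (1 2 3), (1 3 2)}; {e, (1 2 4), (1 4 2)}; {e, (1 3 4), (1 4 3)}; {e, (2 3 4), (2 4 3)}.
So G has 4 subgroups of order 3.

4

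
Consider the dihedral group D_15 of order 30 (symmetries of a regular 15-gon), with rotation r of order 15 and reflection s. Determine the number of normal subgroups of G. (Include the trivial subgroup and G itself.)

G has 28 subgroups. Checking conjugation-invariance by order — order 1: 1/1 normal; order 2: 0/15 normal; order 3: 1/1 normal; order 5: 1/1 normal; order 6: 0/5 normal; order 10: 0/3 normal; order 15: 1/1 normal; order 30: 1/1 normal.
Total normal subgroups: 5.

5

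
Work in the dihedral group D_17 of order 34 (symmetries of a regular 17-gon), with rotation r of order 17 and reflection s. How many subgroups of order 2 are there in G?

|G| = 34 and 2 | 34, so subgroups of order 2 are possible by Lagrange.
The subgroups of order 2 are: {e, r^10s}; {e, r^11s}; {e, r^12s}; {e, r^13s}; … (17 in all).
So G has 17 subgroups of order 2.

17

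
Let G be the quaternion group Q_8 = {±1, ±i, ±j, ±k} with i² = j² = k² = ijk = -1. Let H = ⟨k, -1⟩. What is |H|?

4

|⟨k⟩| = 4 and |⟨-1⟩| = 2, so |H| is a multiple of lcm(4, 2) = 4 and divides |G| = 8.
Closing under the operation: H = {1, -1, k, -k}, so |H| = 4.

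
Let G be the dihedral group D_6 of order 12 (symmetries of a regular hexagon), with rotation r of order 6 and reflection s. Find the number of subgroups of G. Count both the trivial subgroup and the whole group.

|G| = 12, so by Lagrange every subgroup order divides 12. Divisors: 1, 2, 3, 4, 6, 12.
Subgroups by order — order 1: 1; order 2: 7; order 3: 1; order 4: 3; order 6: 3; order 12: 1.
Total: 1 + 7 + 1 + 3 + 3 + 1 = 16.

16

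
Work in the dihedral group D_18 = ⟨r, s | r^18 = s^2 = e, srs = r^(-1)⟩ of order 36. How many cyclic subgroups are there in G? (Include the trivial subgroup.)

24

Each element a generates a cyclic subgroup ⟨a⟩; distinct elements may generate the same one (a cyclic group of order d has φ(d) generators).
Cyclic subgroups by order — order 1: 1; order 2: 19; order 3: 1; order 6: 1; order 9: 1; order 18: 1.
Total: 24.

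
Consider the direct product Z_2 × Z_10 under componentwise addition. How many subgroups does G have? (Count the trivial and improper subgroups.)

|G| = 20, so by Lagrange every subgroup order divides 20. Divisors: 1, 2, 4, 5, 10, 20.
Subgroups by order — order 1: 1; order 2: 3; order 4: 1; order 5: 1; order 10: 3; order 20: 1.
Total: 1 + 3 + 1 + 1 + 3 + 1 = 10.

10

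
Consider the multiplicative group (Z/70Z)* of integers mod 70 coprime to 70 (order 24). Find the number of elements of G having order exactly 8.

0

No element of G has order 8 (even though 8 | 24).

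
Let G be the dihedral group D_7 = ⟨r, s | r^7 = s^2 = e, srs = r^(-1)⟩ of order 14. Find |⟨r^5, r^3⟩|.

|⟨r^5⟩| = 7 and |⟨r^3⟩| = 7, so |H| is a multiple of lcm(7, 7) = 7 and divides |G| = 14.
Closing under the operation: H = {e, r, r^2, r^3, r^4, r^5, r^6}, so |H| = 7.

7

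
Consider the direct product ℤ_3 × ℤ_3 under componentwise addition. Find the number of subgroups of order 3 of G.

|G| = 9 and 3 | 9, so subgroups of order 3 are possible by Lagrange.
The subgroups of order 3 are: {(0,0), (0,1), (0,2)}; {(0,0), (1,0), (2,0)}; {(0,0), (1,1), (2,2)}; {(0,0), (1,2), (2,1)}.
So G has 4 subgroups of order 3.

4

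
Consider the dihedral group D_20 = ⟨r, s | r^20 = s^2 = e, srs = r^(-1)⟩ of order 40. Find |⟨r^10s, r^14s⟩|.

|⟨r^10s⟩| = 2 and |⟨r^14s⟩| = 2, so |H| is a multiple of lcm(2, 2) = 2 and divides |G| = 40.
Closing under the operation: H = {e, r^4, r^8, r^12, r^16, r^2s, r^6s, r^10s, r^14s, r^18s}, so |H| = 10.

10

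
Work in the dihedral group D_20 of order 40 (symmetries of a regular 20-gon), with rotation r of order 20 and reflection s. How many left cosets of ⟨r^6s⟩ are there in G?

20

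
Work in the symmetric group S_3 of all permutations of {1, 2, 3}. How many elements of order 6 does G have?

No element of G has order 6 (even though 6 | 6).

0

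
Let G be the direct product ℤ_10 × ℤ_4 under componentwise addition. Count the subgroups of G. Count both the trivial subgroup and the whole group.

|G| = 40, so by Lagrange every subgroup order divides 40. Divisors: 1, 2, 4, 5, 8, 10, 20, 40.
Subgroups by order — order 1: 1; order 2: 3; order 4: 3; order 5: 1; order 8: 1; order 10: 3; order 20: 3; order 40: 1.
Total: 1 + 3 + 3 + 1 + 1 + 3 + 3 + 1 = 16.

16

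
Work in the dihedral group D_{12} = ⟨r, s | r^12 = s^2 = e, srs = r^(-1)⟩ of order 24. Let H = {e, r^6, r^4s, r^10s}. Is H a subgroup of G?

Yes

|H| = 4 divides |G| = 24, consistent with Lagrange.
H contains the identity, every element's inverse is in H, and H is closed under ·: it is a subgroup.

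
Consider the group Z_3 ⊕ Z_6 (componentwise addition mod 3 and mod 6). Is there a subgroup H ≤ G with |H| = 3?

3 | 18. A subgroup of order 3 is {(0,0), (0,2), (0,4)}.

Yes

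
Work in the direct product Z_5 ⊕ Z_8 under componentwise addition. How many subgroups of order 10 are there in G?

1

|G| = 40 and 10 | 40, so subgroups of order 10 are possible by Lagrange.
The subgroups of order 10 are: {(0,0), (0,4), (1,0), (1,4), (2,0), (2,4), (3,0), (3,4), (4,0), (4,4)}.
So G has 1 subgroup of order 10.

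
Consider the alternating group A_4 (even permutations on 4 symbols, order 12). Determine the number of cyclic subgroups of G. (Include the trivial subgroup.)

8

Group the elements of G by the cyclic subgroup they generate; each cyclic subgroup of order d accounts for φ(d) elements.
Cyclic subgroups by order — order 1: 1; order 2: 3; order 3: 4.
Total: 8.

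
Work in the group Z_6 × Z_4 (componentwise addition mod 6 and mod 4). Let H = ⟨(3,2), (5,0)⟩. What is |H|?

12

|⟨(3,2)⟩| = 2 and |⟨(5,0)⟩| = 6, so |H| is a multiple of lcm(2, 6) = 6 and divides |G| = 24.
Closing under the operation: H = {(0,0), (0,2), (1,0), (1,2), (2,0), (2,2), (3,0), (3,2), (4,0), (4,2), (5,0), (5,2)}, so |H| = 12.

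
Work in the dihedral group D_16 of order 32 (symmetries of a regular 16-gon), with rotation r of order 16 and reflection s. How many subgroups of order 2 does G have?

|G| = 32 and 2 | 32, so subgroups of order 2 are possible by Lagrange.
The subgroups of order 2 are: {e, r^10s}; {e, r^11s}; {e, r^12s}; {e, r^13s}; … (17 in all).
So G has 17 subgroups of order 2.

17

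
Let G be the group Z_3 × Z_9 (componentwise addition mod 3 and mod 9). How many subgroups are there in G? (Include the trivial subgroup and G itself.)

10

|G| = 27, so by Lagrange every subgroup order divides 27. Divisors: 1, 3, 9, 27.
Subgroups by order — order 1: 1; order 3: 4; order 9: 4; order 27: 1.
Total: 1 + 4 + 4 + 1 = 10.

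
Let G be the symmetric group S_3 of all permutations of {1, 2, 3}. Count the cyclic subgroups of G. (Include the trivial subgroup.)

5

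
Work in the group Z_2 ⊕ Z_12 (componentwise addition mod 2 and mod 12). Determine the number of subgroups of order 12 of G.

3

|G| = 24 and 12 | 24, so subgroups of order 12 are possible by Lagrange.
The subgroups of order 12 are: {(0,0), (0,1), (0,2), (0,3), (0,4), (0,5), (0,6), (0,7), (0,8), (0,9), (0,10), (0,11)}; {(0,0), (0,2), (0,4), (0,6), (0,8), (0,10), (1,0), (1,2), (1,4), (1,6), (1,8), (1,10)}; {(0,0), (0,2), (0,4), (0,6), (0,8), (0,10), (1,1), (1,3), (1,5), (1,7), (1,9), (1,11)}.
So G has 3 subgroups of order 12.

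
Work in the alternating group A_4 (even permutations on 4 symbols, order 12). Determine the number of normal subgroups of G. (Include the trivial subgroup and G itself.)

G has 10 subgroups. Checking conjugation-invariance by order — order 1: 1/1 normal; order 2: 0/3 normal; order 3: 0/4 normal; order 4: 1/1 normal; order 12: 1/1 normal.
Total normal subgroups: 3.

3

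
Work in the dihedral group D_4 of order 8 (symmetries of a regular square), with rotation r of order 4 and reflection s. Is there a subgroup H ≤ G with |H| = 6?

No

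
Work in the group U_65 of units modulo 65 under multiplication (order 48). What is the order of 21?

Compute successive powers of 21 mod 65: 21, 51, 31, 1; 21^4 ≡ 1 (mod 65).
So |⟨21⟩| = 4.

4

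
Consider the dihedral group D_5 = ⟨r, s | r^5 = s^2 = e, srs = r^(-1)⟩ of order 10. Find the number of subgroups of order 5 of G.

1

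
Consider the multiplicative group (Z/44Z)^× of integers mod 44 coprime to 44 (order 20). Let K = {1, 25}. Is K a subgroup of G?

No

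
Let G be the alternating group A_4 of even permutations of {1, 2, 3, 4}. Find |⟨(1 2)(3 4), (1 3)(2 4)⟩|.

4

|⟨(1 2)(3 4)⟩| = 2 and |⟨(1 3)(2 4)⟩| = 2, so |H| is a multiple of lcm(2, 2) = 2 and divides |G| = 12.
Closing under the operation: H = {e, (1 2)(3 4), (1 3)(2 4), (1 4)(2 3)}, so |H| = 4.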